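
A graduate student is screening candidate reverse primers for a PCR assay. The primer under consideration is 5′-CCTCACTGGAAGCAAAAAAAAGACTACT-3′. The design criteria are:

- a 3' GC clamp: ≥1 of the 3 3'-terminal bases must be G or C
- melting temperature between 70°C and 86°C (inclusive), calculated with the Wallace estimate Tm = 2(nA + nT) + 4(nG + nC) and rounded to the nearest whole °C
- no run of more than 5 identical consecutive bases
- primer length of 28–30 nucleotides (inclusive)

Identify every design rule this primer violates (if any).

Fails: homopolymer run.

Base counts: A=13, T=4, G=4, C=7 (length 28).
GC clamp: 3' end ACT has 1 G/C ✓
Tm: Tm = 2·17 + 4·11 = 78°C ✓
homopolymer run: longest run = 8, exceeds 5 ✗
length: length 28 ✓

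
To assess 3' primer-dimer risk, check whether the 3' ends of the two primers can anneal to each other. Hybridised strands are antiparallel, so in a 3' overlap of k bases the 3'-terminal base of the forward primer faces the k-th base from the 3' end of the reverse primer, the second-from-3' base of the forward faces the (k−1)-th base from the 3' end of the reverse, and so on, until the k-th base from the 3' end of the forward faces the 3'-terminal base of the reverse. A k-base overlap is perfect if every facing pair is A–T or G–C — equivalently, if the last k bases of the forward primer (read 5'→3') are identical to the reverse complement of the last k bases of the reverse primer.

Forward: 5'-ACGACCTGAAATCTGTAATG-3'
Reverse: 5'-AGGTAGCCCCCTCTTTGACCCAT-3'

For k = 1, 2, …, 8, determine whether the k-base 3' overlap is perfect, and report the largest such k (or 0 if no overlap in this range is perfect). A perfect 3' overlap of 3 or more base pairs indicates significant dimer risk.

Last 8 bases (5'→3') — forward …CTGTAATG, reverse …TGACCCAT.
Reverse complement of the reverse primer's last 8 bases: ATGGGTCA; its first k bases are the reverse complement of the reverse primer's last k bases, so a perfect k-base overlap needs the forward primer's last k bases to equal them.
Comparing (forward last k vs required): k=1: G vs A ✗; k=2: TG vs AT ✗; k=3: ATG vs ATG ✓; k=4: AATG vs ATGG ✗; k=5: TAATG vs ATGGG ✗; k=6: GTAATG vs ATGGGT ✗; k=7: TGTAATG vs ATGGGTC ✗; k=8: CTGTAATG vs ATGGGTCA ✗.
Only k = 3 is perfect, so the longest perfect 3' overlap is 3.

Longest perfect overlap: 3 complementary base pairs; significant dimer risk (threshold 3).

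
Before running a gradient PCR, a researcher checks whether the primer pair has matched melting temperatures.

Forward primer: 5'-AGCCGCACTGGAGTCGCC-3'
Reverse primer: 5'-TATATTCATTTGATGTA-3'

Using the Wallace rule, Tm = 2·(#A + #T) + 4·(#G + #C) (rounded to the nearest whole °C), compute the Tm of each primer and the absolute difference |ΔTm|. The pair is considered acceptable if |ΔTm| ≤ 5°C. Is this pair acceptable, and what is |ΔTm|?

|ΔTm| = 22°C; the pair is not acceptable.

Forward: A=3 T=2 G=6 C=7 → Tm = 2·5 + 4·13 = 62°C.
Reverse: A=5 T=9 G=2 C=1 → Tm = 2·14 + 4·3 = 40°C.
|ΔTm| = |62 − 40| = 22°C, > 5°C.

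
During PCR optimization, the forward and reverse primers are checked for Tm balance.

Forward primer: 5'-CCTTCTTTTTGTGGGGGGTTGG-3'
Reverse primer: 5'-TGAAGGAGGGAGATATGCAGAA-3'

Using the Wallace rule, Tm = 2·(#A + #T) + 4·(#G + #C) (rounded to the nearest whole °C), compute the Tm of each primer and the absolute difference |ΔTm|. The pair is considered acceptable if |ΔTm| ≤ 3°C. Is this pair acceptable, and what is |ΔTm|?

|ΔTm| = 4°C; the pair is not acceptable.

Forward: A=0 T=10 G=9 C=3 → Tm = 2·10 + 4·12 = 68°C.
Reverse: A=9 T=3 G=9 C=1 → Tm = 2·12 + 4·10 = 64°C.
|ΔTm| = |68 − 64| = 4°C, > 3°C.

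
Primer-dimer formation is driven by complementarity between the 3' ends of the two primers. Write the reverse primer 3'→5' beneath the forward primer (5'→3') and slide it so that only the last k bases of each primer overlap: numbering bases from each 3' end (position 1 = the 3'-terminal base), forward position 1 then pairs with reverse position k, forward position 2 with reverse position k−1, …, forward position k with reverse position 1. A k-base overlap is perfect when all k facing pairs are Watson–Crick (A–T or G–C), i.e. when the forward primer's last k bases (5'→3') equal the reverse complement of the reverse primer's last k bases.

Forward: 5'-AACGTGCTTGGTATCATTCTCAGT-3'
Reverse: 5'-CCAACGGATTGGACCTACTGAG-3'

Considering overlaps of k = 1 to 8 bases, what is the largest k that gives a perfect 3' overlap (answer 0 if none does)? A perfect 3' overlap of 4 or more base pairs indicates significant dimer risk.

Longest perfect overlap: 6 complementary base pairs; significant dimer risk (threshold 4).

Last 8 bases (5'→3') — forward …TTCTCAGT, reverse …CTACTGAG.
Reverse complement of the reverse primer's last 8 bases: CTCAGTAG; its first k bases are the reverse complement of the reverse primer's last k bases, so a perfect k-base overlap needs the forward primer's last k bases to equal them.
Comparing (forward last k vs required): k=1: T vs C ✗; k=2: GT vs CT ✗; k=3: AGT vs CTC ✗; k=4: CAGT vs CTCA ✗; k=5: TCAGT vs CTCAG ✗; k=6: CTCAGT vs CTCAGT ✓; k=7: TCTCAGT vs CTCAGTA ✗; k=8: TTCTCAGT vs CTCAGTAG ✗.
Only k = 6 is perfect, so the longest perfect 3' overlap is 6.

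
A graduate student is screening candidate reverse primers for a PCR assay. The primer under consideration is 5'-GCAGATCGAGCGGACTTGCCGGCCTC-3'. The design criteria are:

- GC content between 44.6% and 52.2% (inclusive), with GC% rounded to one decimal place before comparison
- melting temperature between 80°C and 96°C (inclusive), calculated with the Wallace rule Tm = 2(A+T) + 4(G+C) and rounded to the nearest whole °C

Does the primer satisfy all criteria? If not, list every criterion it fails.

Fails: GC content.

Base counts: A=4, T=4, G=9, C=9 (length 26).
GC content: GC 18/26 = 69.2%, outside 44.6–52.2% ✗
Tm: Tm = 2·8 + 4·18 = 88°C ✓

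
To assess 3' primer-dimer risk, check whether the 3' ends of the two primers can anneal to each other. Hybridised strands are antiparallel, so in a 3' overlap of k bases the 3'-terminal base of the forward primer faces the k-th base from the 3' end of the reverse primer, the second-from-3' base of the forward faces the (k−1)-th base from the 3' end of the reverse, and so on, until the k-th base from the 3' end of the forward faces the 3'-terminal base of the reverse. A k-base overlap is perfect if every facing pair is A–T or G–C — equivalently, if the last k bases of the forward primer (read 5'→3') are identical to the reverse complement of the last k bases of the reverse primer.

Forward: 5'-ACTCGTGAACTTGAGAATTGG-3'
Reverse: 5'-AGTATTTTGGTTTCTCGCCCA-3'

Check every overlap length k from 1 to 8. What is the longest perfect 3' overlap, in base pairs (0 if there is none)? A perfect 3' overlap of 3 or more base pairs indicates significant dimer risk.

Longest perfect overlap: 3 complementary base pairs; significant dimer risk (threshold 3).

Last 8 bases (5'→3') — forward …AGAATTGG, reverse …CTCGCCCA.
Reverse complement of the reverse primer's last 8 bases: TGGGCGAG; its first k bases are the reverse complement of the reverse primer's last k bases, so a perfect k-base overlap needs the forward primer's last k bases to equal them.
Comparing (forward last k vs required): k=1: G vs T ✗; k=2: GG vs TG ✗; k=3: TGG vs TGG ✓; k=4: TTGG vs TGGG ✗; k=5: ATTGG vs TGGGC ✗; k=6: AATTGG vs TGGGCG ✗; k=7: GAATTGG vs TGGGCGA ✗; k=8: AGAATTGG vs TGGGCGAG ✗.
Only k = 3 is perfect, so the longest perfect 3' overlap is 3.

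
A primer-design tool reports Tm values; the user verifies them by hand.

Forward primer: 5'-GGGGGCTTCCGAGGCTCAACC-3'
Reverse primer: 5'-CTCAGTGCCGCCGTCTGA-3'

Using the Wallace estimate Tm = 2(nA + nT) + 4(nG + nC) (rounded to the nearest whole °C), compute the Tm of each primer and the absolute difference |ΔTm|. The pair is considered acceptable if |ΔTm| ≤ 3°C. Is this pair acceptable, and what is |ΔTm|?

|ΔTm| = 12°C; the pair is not acceptable.

Forward: A=3 T=3 G=8 C=7 → Tm = 2·6 + 4·15 = 72°C.
Reverse: A=2 T=4 G=5 C=7 → Tm = 2·6 + 4·12 = 60°C.
|ΔTm| = |72 − 60| = 12°C, > 3°C.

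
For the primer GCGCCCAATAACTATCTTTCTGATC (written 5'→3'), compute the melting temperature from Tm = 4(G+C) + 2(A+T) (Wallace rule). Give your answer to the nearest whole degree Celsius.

72°C

Base counts: A=6, T=8, G=3, C=8 (length 25).
Tm = 2·(6+8) + 4·(3+8) = 2·14 + 4·11 = 28 + 44 = 72°C.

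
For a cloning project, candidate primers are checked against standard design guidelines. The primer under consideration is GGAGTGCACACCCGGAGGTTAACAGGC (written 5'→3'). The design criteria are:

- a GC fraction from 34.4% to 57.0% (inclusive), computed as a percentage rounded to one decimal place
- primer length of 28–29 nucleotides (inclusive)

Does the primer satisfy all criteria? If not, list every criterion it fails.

Fails: GC content, length.

Base counts: A=7, T=3, G=10, C=7 (length 27).
GC content: GC 17/27 = 63.0%, outside 34.4–57.0% ✗
length: length 27, outside 28–29 ✗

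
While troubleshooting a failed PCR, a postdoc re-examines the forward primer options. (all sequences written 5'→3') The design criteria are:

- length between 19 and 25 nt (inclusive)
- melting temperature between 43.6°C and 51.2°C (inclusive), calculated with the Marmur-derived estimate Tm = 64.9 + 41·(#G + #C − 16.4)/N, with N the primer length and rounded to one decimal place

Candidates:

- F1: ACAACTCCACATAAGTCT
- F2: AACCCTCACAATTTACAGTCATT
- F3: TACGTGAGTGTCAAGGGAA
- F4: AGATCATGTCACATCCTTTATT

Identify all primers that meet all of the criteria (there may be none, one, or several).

F1 (18 nt, A=7 T=4 G=1 C=6): length 18, outside 19–25 ✗; Tm = 64.9 + 41·(7 − 16.4)/18 = 43.5°C, outside 43.6–51.2°C ✗ — fails.
F2 (23 nt, A=8 T=7 G=1 C=7): length 23 ✓; Tm = 64.9 + 41·(8 − 16.4)/23 = 49.9°C ✓ — passes.
F3 (19 nt, A=6 T=4 G=7 C=2): length 19 ✓; Tm = 64.9 + 41·(9 − 16.4)/19 = 48.9°C ✓ — passes.
F4 (22 nt, A=6 T=9 G=2 C=5): length 22 ✓; Tm = 64.9 + 41·(7 − 16.4)/22 = 47.4°C ✓ — passes.

F2, F3 and F4.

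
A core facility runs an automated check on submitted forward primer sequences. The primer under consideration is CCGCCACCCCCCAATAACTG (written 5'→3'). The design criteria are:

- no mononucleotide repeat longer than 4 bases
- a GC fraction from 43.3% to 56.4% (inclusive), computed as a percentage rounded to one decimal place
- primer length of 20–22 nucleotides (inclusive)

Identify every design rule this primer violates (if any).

Fails: homopolymer run, GC content.

Base counts: A=5, T=2, G=2, C=11 (length 20).
homopolymer run: longest run = 6, exceeds 4 ✗
GC content: GC 13/20 = 65.0%, outside 43.3–56.4% ✗
length: length 20 ✓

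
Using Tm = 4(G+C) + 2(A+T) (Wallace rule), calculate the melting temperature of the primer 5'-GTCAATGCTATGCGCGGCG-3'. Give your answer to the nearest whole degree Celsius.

62°C

Base counts: A=3, T=4, G=7, C=5 (length 19).
Tm = 2·(3+4) + 4·(7+5) = 2·7 + 4·12 = 14 + 48 = 62°C.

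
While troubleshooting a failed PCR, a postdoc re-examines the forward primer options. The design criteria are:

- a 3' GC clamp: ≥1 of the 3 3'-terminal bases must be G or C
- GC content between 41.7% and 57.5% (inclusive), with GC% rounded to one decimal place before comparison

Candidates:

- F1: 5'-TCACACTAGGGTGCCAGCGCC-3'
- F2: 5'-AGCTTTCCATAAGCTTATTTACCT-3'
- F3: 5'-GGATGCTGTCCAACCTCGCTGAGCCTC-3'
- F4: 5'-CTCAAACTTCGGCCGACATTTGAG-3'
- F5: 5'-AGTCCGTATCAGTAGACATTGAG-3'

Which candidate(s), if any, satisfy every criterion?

F1 (21 nt, A=4 T=3 G=6 C=8): 3' end GCC has 3 G/C ✓; GC 14/21 = 66.7%, outside 41.7–57.5% ✗ — fails.
F2 (24 nt, A=6 T=10 G=2 C=6): 3' end CCT has 2 G/C ✓; GC 8/24 = 33.3%, outside 41.7–57.5% ✗ — fails.
F3 (27 nt, A=4 T=6 G=7 C=10): 3' end CTC has 2 G/C ✓; GC 17/27 = 63.0%, outside 41.7–57.5% ✗ — fails.
F4 (24 nt, A=6 T=6 G=5 C=7): 3' end GAG has 2 G/C ✓; GC 12/24 = 50.0% ✓ — passes.
F5 (23 nt, A=7 T=6 G=6 C=4): 3' end GAG has 2 G/C ✓; GC 10/23 = 43.5% ✓ — passes.

F4 and F5.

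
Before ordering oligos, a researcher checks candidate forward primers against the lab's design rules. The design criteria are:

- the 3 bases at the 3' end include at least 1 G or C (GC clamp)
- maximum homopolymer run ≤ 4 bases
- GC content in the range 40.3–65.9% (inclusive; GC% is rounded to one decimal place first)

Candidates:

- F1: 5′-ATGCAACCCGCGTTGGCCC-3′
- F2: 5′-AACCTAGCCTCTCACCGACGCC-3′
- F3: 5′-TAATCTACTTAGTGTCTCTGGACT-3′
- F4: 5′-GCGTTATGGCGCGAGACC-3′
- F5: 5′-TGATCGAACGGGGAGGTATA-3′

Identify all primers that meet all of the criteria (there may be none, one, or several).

F1 (19 nt, A=3 T=3 G=5 C=8): 3' end CCC has 3 G/C ✓; longest run = 3 ✓; GC 13/19 = 68.4%, outside 40.3–65.9% ✗ — fails.
F2 (22 nt, A=5 T=3 G=3 C=11): 3' end GCC has 3 G/C ✓; longest run = 2 ✓; GC 14/22 = 63.6% ✓ — passes.
F3 (24 nt, A=5 T=10 G=4 C=5): 3' end ACT has 1 G/C ✓; longest run = 2 ✓; GC 9/24 = 37.5%, outside 40.3–65.9% ✗ — fails.
F4 (18 nt, A=3 T=3 G=7 C=5): 3' end ACC has 2 G/C ✓; longest run = 2 ✓; GC 12/18 = 66.7%, outside 40.3–65.9% ✗ — fails.
F5 (20 nt, A=6 T=4 G=8 C=2): 3' end ATA has 0 G/C, need ≥1 ✗; longest run = 4 ✓; GC 10/20 = 50.0% ✓ — fails.

F2 only.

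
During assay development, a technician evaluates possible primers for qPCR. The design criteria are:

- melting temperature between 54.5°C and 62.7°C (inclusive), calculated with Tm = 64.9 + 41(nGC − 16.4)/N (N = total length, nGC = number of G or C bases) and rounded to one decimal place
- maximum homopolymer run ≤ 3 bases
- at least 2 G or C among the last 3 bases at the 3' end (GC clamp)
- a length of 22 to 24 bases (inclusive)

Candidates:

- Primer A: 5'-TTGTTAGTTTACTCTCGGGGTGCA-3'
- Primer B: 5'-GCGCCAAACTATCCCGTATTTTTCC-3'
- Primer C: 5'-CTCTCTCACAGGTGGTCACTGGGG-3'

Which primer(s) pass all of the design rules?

None of the candidates satisfy all criteria.

Primer A (24 nt, A=3 T=10 G=7 C=4): Tm = 64.9 + 41·(11 − 16.4)/24 = 55.7°C ✓; longest run = 4, exceeds 3 ✗; 3' end GCA has 2 G/C ✓; length 24 ✓ — fails.
Primer B (25 nt, A=5 T=8 G=3 C=9): Tm = 64.9 + 41·(12 − 16.4)/25 = 57.7°C ✓; longest run = 5, exceeds 3 ✗; 3' end TCC has 2 G/C ✓; length 25, outside 22–24 ✗ — fails.
Primer C (24 nt, A=3 T=6 G=8 C=7): Tm = 64.9 + 41·(15 − 16.4)/24 = 62.5°C ✓; longest run = 4, exceeds 3 ✗; 3' end GGG has 3 G/C ✓; length 24 ✓ — fails.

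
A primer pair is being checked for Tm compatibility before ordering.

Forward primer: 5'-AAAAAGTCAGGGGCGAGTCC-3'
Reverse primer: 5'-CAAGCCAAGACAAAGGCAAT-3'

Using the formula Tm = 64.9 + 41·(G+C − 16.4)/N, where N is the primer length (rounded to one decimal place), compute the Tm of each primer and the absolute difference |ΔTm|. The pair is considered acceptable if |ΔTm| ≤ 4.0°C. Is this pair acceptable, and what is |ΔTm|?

Forward: G+C = 11, N = 20 → Tm = 64.9 + 41·(11 − 16.4)/20 = 53.8°C.
Reverse: G+C = 9, N = 20 → Tm = 64.9 + 41·(9 − 16.4)/20 = 49.7°C.
|ΔTm| = |53.8 − 49.7| = 4.1°C, > 4.0°C.

|ΔTm| = 4.1°C; the pair is not acceptable.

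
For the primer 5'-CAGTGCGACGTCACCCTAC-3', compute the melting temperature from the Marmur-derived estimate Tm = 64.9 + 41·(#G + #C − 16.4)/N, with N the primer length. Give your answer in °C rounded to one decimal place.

55.4°C

Base counts: A=4, T=3, G=4, C=8; G+C = 12, N = 19.
Tm = 64.9 + 41·(12 − 16.4)/19 = 64.9 + -180.40/19 = 55.4°C.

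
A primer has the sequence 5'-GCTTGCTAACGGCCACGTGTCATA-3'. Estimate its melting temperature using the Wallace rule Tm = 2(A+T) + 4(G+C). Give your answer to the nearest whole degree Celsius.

74°C

Base counts: A=5, T=6, G=6, C=7 (length 24).
Tm = 2·(5+6) + 4·(6+7) = 2·11 + 4·13 = 22 + 52 = 74°C.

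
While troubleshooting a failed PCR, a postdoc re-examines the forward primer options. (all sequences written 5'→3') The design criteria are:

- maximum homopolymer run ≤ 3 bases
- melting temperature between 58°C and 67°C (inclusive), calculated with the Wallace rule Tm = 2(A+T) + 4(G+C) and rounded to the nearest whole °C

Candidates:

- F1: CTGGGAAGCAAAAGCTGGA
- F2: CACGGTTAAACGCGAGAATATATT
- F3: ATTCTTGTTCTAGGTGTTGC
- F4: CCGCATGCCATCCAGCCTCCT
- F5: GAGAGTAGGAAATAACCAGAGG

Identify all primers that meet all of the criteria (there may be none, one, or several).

F1 (19 nt, A=7 T=2 G=7 C=3): longest run = 4, exceeds 3 ✗; Tm = 2·9 + 4·10 = 58°C ✓ — fails.
F2 (24 nt, A=9 T=6 G=5 C=4): longest run = 3 ✓; Tm = 2·15 + 4·9 = 66°C ✓ — passes.
F3 (20 nt, A=2 T=10 G=5 C=3): longest run = 2 ✓; Tm = 2·12 + 4·8 = 56°C, outside 58–67°C ✗ — fails.
F4 (21 nt, A=3 T=4 G=3 C=11): longest run = 2 ✓; Tm = 2·7 + 4·14 = 70°C, outside 58–67°C ✗ — fails.
F5 (22 nt, A=10 T=2 G=8 C=2): longest run = 3 ✓; Tm = 2·12 + 4·10 = 64°C ✓ — passes.

F2 and F5.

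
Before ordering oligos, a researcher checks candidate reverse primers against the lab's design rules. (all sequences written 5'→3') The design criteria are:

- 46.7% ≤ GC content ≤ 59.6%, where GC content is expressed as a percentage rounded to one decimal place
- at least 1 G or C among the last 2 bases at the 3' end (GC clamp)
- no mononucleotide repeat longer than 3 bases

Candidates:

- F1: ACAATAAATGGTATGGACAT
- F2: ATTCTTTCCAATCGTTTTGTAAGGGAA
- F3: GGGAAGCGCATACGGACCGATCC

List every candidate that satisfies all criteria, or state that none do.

F1 (20 nt, A=9 T=5 G=4 C=2): GC 6/20 = 30.0%, outside 46.7–59.6% ✗; 3' end AT has 0 G/C, need ≥1 ✗; longest run = 3 ✓ — fails.
F2 (27 nt, A=7 T=11 G=5 C=4): GC 9/27 = 33.3%, outside 46.7–59.6% ✗; 3' end AA has 0 G/C, need ≥1 ✗; longest run = 4, exceeds 3 ✗ — fails.
F3 (23 nt, A=6 T=2 G=8 C=7): GC 15/23 = 65.2%, outside 46.7–59.6% ✗; 3' end CC has 2 G/C ✓; longest run = 3 ✓ — fails.

None of the candidates satisfy all criteria.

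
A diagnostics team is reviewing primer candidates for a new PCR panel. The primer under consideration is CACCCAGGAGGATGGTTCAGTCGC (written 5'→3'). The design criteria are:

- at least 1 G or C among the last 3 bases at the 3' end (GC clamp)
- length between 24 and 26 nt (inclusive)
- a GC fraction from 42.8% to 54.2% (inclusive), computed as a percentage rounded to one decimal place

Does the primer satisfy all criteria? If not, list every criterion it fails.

Base counts: A=5, T=4, G=8, C=7 (length 24).
GC clamp: 3' end CGC has 3 G/C ✓
length: length 24 ✓
GC content: GC 15/24 = 62.5%, outside 42.8–54.2% ✗

Fails: GC content.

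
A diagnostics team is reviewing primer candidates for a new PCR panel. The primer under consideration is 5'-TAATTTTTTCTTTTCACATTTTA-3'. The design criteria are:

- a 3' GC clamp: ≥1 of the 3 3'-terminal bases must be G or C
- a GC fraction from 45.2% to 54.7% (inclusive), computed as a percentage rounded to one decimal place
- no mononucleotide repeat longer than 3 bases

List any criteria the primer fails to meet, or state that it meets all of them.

Base counts: A=5, T=15, G=0, C=3 (length 23).
GC clamp: 3' end TTA has 0 G/C, need ≥1 ✗
GC content: GC 3/23 = 13.0%, outside 45.2–54.7% ✗
homopolymer run: longest run = 6, exceeds 3 ✗

Fails: GC clamp, GC content, homopolymer run.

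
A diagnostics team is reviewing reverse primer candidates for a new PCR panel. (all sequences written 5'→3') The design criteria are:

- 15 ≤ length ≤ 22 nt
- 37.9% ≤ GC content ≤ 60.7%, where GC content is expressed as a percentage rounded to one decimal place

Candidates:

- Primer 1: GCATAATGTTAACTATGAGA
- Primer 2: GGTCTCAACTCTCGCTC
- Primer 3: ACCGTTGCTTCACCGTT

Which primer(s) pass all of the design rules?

Primer 1 (20 nt, A=8 T=6 G=4 C=2): length 20 ✓; GC 6/20 = 30.0%, outside 37.9–60.7% ✗ — fails.
Primer 2 (17 nt, A=2 T=5 G=3 C=7): length 17 ✓; GC 10/17 = 58.8% ✓ — passes.
Primer 3 (17 nt, A=2 T=6 G=3 C=6): length 17 ✓; GC 9/17 = 52.9% ✓ — passes.

Primer 2 and Primer 3.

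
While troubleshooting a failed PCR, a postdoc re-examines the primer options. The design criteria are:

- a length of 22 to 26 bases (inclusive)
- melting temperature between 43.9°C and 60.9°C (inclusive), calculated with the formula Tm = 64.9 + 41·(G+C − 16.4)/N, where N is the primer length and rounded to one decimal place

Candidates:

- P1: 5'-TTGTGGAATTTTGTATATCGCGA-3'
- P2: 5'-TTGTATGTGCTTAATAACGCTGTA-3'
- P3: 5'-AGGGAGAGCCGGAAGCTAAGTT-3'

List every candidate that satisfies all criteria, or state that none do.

P1 (23 nt, A=5 T=10 G=6 C=2): length 23 ✓; Tm = 64.9 + 41·(8 − 16.4)/23 = 49.9°C ✓ — passes.
P2 (24 nt, A=6 T=10 G=5 C=3): length 24 ✓; Tm = 64.9 + 41·(8 − 16.4)/24 = 50.6°C ✓ — passes.
P3 (22 nt, A=7 T=3 G=9 C=3): length 22 ✓; Tm = 64.9 + 41·(12 − 16.4)/22 = 56.7°C ✓ — passes.

P1, P2 and P3.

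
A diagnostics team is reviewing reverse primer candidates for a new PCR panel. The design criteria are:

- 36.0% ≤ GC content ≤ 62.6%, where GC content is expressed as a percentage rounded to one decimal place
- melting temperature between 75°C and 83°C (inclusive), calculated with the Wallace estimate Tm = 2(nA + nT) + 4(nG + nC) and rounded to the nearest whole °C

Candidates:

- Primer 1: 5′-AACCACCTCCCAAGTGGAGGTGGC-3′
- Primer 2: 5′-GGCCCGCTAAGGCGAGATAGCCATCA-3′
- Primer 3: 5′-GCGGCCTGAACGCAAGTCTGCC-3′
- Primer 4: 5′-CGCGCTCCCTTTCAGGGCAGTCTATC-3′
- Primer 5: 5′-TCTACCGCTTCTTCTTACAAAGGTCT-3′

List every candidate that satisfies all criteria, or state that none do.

Primer 1 (24 nt, A=6 T=3 G=7 C=8): GC 15/24 = 62.5% ✓; Tm = 2·9 + 4·15 = 78°C ✓ — passes.
Primer 2 (26 nt, A=7 T=3 G=8 C=8): GC 16/26 = 61.5% ✓; Tm = 2·10 + 4·16 = 84°C, outside 75–83°C ✗ — fails.
Primer 3 (22 nt, A=4 T=3 G=7 C=8): GC 15/22 = 68.2%, outside 36.0–62.6% ✗; Tm = 2·7 + 4·15 = 74°C, outside 75–83°C ✗ — fails.
Primer 4 (26 nt, A=3 T=7 G=6 C=10): GC 16/26 = 61.5% ✓; Tm = 2·10 + 4·16 = 84°C, outside 75–83°C ✗ — fails.
Primer 5 (26 nt, A=5 T=10 G=3 C=8): GC 11/26 = 42.3% ✓; Tm = 2·15 + 4·11 = 74°C, outside 75–83°C ✗ — fails.

Primer 1 only.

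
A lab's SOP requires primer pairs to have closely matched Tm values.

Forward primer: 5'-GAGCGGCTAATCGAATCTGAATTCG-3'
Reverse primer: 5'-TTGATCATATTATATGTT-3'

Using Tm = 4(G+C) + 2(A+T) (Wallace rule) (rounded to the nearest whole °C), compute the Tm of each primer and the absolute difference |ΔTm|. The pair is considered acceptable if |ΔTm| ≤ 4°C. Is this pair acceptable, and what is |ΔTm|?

Forward: A=7 T=6 G=7 C=5 → Tm = 2·13 + 4·12 = 74°C.
Reverse: A=5 T=10 G=2 C=1 → Tm = 2·15 + 4·3 = 42°C.
|ΔTm| = |74 − 42| = 32°C, > 4°C.

|ΔTm| = 32°C; the pair is not acceptable.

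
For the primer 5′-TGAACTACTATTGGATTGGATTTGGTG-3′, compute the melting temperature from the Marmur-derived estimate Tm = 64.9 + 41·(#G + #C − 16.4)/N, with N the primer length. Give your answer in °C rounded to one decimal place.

55.2°C

Base counts: A=6, T=11, G=8, C=2; G+C = 10, N = 27.
Tm = 64.9 + 41·(10 − 16.4)/27 = 64.9 + -262.40/27 = 55.2°C.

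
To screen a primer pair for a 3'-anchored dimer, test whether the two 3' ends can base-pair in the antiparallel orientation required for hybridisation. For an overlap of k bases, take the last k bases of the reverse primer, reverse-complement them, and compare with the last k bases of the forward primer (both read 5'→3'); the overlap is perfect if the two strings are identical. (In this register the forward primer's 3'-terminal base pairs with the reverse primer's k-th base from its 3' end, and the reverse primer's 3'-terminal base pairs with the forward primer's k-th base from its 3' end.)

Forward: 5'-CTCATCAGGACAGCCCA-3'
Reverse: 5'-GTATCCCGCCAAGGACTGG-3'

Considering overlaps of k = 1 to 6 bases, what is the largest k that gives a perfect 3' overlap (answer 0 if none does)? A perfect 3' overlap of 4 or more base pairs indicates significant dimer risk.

Longest perfect overlap: 3 complementary base pairs; below the dimer-risk threshold (threshold 4).

Last 6 bases (5'→3') — forward …AGCCCA, reverse …GACTGG.
Reverse complement of the reverse primer's last 6 bases: CCAGTC; its first k bases are the reverse complement of the reverse primer's last k bases, so a perfect k-base overlap needs the forward primer's last k bases to equal them.
Comparing (forward last k vs required): k=1: A vs C ✗; k=2: CA vs CC ✗; k=3: CCA vs CCA ✓; k=4: CCCA vs CCAG ✗; k=5: GCCCA vs CCAGT ✗; k=6: AGCCCA vs CCAGTC ✗.
Only k = 3 is perfect, so the longest perfect 3' overlap is 3.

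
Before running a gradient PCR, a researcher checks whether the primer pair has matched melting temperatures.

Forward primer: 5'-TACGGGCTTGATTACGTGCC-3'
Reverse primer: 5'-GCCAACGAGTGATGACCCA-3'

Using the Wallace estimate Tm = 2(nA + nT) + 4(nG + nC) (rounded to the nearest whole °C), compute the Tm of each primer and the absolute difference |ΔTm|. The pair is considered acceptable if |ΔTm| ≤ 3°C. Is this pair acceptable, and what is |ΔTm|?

|ΔTm| = 2°C; the pair is acceptable.

Forward: A=3 T=6 G=6 C=5 → Tm = 2·9 + 4·11 = 62°C.
Reverse: A=6 T=2 G=5 C=6 → Tm = 2·8 + 4·11 = 60°C.
|ΔTm| = |62 − 60| = 2°C, ≤ 3°C.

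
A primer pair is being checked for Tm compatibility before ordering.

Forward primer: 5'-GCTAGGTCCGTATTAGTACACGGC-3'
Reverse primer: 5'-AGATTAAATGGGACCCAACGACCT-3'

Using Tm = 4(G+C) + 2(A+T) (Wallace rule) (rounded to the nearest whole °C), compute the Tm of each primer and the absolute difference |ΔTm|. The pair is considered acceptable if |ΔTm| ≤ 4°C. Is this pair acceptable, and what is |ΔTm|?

|ΔTm| = 4°C; the pair is acceptable.

Forward: A=5 T=6 G=7 C=6 → Tm = 2·11 + 4·13 = 74°C.
Reverse: A=9 T=4 G=5 C=6 → Tm = 2·13 + 4·11 = 70°C.
|ΔTm| = |74 − 70| = 4°C, ≤ 4°C.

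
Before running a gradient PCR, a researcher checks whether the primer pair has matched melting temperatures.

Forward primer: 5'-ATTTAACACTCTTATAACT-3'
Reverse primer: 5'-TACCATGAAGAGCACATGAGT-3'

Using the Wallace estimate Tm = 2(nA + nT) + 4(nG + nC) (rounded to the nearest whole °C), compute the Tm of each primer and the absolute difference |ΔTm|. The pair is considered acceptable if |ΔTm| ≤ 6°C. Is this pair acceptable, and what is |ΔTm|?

|ΔTm| = 14°C; the pair is not acceptable.

Forward: A=7 T=8 G=0 C=4 → Tm = 2·15 + 4·4 = 46°C.
Reverse: A=8 T=4 G=5 C=4 → Tm = 2·12 + 4·9 = 60°C.
|ΔTm| = |46 − 60| = 14°C, > 6°C.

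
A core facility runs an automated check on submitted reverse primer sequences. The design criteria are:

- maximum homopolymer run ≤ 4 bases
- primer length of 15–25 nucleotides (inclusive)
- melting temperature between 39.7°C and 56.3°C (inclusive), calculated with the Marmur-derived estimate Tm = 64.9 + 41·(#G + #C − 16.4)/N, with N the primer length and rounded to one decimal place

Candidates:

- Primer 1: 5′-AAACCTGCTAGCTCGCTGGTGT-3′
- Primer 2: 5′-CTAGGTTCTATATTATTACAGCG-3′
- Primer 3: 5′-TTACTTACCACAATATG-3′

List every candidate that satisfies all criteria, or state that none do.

Primer 2 only.

Primer 1 (22 nt, A=4 T=6 G=6 C=6): longest run = 3 ✓; length 22 ✓; Tm = 64.9 + 41·(12 − 16.4)/22 = 56.7°C, outside 39.7–56.3°C ✗ — fails.
Primer 2 (23 nt, A=6 T=9 G=4 C=4): longest run = 2 ✓; length 23 ✓; Tm = 64.9 + 41·(8 − 16.4)/23 = 49.9°C ✓ — passes.
Primer 3 (17 nt, A=6 T=6 G=1 C=4): longest run = 2 ✓; length 17 ✓; Tm = 64.9 + 41·(5 − 16.4)/17 = 37.4°C, outside 39.7–56.3°C ✗ — fails.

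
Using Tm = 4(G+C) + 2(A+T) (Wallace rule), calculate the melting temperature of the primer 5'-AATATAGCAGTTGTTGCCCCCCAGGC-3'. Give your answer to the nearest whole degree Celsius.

Base counts: A=6, T=6, G=6, C=8 (length 26).
Tm = 2·(6+6) + 4·(6+8) = 2·12 + 4·14 = 24 + 56 = 80°C.

80°C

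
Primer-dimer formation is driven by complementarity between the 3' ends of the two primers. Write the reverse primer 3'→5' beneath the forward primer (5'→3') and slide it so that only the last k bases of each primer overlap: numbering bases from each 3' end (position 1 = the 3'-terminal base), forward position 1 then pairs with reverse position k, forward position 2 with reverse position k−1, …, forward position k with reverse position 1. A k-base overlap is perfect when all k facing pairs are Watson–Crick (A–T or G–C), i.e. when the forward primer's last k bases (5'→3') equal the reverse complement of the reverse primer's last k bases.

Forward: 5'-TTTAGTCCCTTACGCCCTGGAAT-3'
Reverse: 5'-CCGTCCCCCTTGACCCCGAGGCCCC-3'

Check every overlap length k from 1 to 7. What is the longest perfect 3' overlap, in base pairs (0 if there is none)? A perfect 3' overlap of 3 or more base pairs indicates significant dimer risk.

Longest perfect overlap: 0 complementary base pairs; below the dimer-risk threshold (threshold 3).

Last 7 bases (5'→3') — forward …CTGGAAT, reverse …AGGCCCC.
Reverse complement of the reverse primer's last 7 bases: GGGGCCT; its first k bases are the reverse complement of the reverse primer's last k bases, so a perfect k-base overlap needs the forward primer's last k bases to equal them.
Comparing (forward last k vs required): k=1: T vs G ✗; k=2: AT vs GG ✗; k=3: AAT vs GGG ✗; k=4: GAAT vs GGGG ✗; k=5: GGAAT vs GGGGC ✗; k=6: TGGAAT vs GGGGCC ✗; k=7: CTGGAAT vs GGGGCCT ✗.
No overlap length from 1 to 7 is perfect, so the longest perfect 3' overlap is 0.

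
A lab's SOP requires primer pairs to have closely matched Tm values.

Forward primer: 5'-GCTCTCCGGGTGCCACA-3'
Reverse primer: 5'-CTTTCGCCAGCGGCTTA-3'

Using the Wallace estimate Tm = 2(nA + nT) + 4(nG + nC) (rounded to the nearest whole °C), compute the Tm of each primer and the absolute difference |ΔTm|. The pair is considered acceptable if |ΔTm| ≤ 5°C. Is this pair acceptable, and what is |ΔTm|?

|ΔTm| = 4°C; the pair is acceptable.

Forward: A=2 T=3 G=5 C=7 → Tm = 2·5 + 4·12 = 58°C.
Reverse: A=2 T=5 G=4 C=6 → Tm = 2·7 + 4·10 = 54°C.
|ΔTm| = |58 − 54| = 4°C, ≤ 5°C.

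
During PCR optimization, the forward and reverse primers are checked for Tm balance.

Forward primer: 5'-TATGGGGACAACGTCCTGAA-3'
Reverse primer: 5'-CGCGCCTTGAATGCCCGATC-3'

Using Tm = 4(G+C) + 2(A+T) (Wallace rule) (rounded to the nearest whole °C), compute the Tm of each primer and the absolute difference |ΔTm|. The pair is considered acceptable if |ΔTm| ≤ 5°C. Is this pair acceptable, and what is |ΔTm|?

Forward: A=6 T=4 G=6 C=4 → Tm = 2·10 + 4·10 = 60°C.
Reverse: A=3 T=4 G=5 C=8 → Tm = 2·7 + 4·13 = 66°C.
|ΔTm| = |60 − 66| = 6°C, > 5°C.

|ΔTm| = 6°C; the pair is not acceptable.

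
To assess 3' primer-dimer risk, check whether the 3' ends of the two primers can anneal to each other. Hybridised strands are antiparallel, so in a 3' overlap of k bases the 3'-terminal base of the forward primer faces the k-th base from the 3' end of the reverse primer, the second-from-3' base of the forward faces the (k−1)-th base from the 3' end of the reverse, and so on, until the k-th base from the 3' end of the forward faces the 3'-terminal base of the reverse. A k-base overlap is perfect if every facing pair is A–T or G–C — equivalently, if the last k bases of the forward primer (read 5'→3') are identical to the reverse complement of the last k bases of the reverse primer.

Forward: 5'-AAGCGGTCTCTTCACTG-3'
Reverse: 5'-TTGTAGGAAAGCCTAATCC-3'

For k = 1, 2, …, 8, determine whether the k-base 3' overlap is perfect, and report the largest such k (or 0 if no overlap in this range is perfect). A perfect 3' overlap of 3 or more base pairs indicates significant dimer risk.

Last 8 bases (5'→3') — forward …CTTCACTG, reverse …CCTAATCC.
Reverse complement of the reverse primer's last 8 bases: GGATTAGG; its first k bases are the reverse complement of the reverse primer's last k bases, so a perfect k-base overlap needs the forward primer's last k bases to equal them.
Comparing (forward last k vs required): k=1: G vs G ✓; k=2: TG vs GG ✗; k=3: CTG vs GGA ✗; k=4: ACTG vs GGAT ✗; k=5: CACTG vs GGATT ✗; k=6: TCACTG vs GGATTA ✗; k=7: TTCACTG vs GGATTAG ✗; k=8: CTTCACTG vs GGATTAGG ✗.
Only k = 1 is perfect, so the longest perfect 3' overlap is 1.

Longest perfect overlap: 1 complementary base pair; below the dimer-risk threshold (threshold 3).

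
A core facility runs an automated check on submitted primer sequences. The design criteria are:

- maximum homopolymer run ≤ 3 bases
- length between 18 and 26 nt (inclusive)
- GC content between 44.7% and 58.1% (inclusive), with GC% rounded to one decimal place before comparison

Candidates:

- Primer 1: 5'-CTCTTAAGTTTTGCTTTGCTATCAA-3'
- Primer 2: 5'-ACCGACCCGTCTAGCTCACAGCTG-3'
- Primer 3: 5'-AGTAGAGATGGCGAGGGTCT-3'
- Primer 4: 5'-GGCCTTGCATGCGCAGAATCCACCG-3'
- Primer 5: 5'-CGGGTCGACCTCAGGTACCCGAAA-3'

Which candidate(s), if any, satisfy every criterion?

Primer 1 (25 nt, A=5 T=12 G=3 C=5): longest run = 4, exceeds 3 ✗; length 25 ✓; GC 8/25 = 32.0%, outside 44.7–58.1% ✗ — fails.
Primer 2 (24 nt, A=5 T=4 G=5 C=10): longest run = 3 ✓; length 24 ✓; GC 15/24 = 62.5%, outside 44.7–58.1% ✗ — fails.
Primer 3 (20 nt, A=5 T=4 G=9 C=2): longest run = 3 ✓; length 20 ✓; GC 11/20 = 55.0% ✓ — passes.
Primer 4 (25 nt, A=5 T=4 G=7 C=9): longest run = 2 ✓; length 25 ✓; GC 16/25 = 64.0%, outside 44.7–58.1% ✗ — fails.
Primer 5 (24 nt, A=6 T=3 G=7 C=8): longest run = 3 ✓; length 24 ✓; GC 15/24 = 62.5%, outside 44.7–58.1% ✗ — fails.

Primer 3 only.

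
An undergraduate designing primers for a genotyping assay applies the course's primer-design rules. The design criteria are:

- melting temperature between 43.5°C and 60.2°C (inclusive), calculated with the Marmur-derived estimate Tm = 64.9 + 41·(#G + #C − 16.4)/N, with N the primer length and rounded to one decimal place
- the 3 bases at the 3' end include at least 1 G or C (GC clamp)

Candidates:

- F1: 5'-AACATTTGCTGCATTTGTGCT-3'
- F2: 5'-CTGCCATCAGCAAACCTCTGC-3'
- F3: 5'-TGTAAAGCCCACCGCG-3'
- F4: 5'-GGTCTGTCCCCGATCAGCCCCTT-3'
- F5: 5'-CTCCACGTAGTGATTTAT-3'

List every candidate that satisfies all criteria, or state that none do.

F1, F2 and F3.

F1 (21 nt, A=4 T=9 G=4 C=4): Tm = 64.9 + 41·(8 − 16.4)/21 = 48.5°C ✓; 3' end GCT has 2 G/C ✓ — passes.
F2 (21 nt, A=5 T=4 G=3 C=9): Tm = 64.9 + 41·(12 − 16.4)/21 = 56.3°C ✓; 3' end TGC has 2 G/C ✓ — passes.
F3 (16 nt, A=4 T=2 G=4 C=6): Tm = 64.9 + 41·(10 − 16.4)/16 = 48.5°C ✓; 3' end GCG has 3 G/C ✓ — passes.
F4 (23 nt, A=2 T=6 G=5 C=10): Tm = 64.9 + 41·(15 − 16.4)/23 = 62.4°C, outside 43.5–60.2°C ✗; 3' end CTT has 1 G/C ✓ — fails.
F5 (18 nt, A=4 T=7 G=3 C=4): Tm = 64.9 + 41·(7 − 16.4)/18 = 43.5°C ✓; 3' end TAT has 0 G/C, need ≥1 ✗ — fails.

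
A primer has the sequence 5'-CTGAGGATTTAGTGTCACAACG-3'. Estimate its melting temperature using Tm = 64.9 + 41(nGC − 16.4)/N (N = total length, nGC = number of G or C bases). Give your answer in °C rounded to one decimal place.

53.0°C

Base counts: A=6, T=6, G=6, C=4; G+C = 10, N = 22.
Tm = 64.9 + 41·(10 − 16.4)/22 = 64.9 + -262.40/22 = 53.0°C.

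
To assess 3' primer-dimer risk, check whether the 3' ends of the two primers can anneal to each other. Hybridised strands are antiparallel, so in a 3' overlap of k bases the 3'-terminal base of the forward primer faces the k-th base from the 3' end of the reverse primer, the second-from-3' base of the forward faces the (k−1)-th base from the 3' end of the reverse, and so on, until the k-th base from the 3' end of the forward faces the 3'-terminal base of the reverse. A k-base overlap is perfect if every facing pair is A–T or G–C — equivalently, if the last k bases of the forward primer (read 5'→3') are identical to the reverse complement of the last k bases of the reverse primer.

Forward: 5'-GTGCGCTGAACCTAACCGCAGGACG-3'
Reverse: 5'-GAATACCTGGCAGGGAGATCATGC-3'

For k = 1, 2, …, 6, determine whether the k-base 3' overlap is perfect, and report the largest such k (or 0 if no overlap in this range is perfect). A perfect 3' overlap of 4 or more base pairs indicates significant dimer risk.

Longest perfect overlap: 1 complementary base pair; below the dimer-risk threshold (threshold 4).

Last 6 bases (5'→3') — forward …AGGACG, reverse …TCATGC.
Reverse complement of the reverse primer's last 6 bases: GCATGA; its first k bases are the reverse complement of the reverse primer's last k bases, so a perfect k-base overlap needs the forward primer's last k bases to equal them.
Comparing (forward last k vs required): k=1: G vs G ✓; k=2: CG vs GC ✗; k=3: ACG vs GCA ✗; k=4: GACG vs GCAT ✗; k=5: GGACG vs GCATG ✗; k=6: AGGACG vs GCATGA ✗.
Only k = 1 is perfect, so the longest perfect 3' overlap is 1.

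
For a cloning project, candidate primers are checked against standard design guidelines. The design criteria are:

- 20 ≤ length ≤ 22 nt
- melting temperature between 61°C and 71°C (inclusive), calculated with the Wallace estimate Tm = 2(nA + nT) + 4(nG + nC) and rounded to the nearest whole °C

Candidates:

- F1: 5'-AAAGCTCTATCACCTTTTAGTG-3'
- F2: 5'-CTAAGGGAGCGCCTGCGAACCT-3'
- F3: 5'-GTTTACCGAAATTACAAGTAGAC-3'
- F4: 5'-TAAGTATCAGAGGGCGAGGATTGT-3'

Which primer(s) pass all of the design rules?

F1 (22 nt, A=6 T=8 G=3 C=5): length 22 ✓; Tm = 2·14 + 4·8 = 60°C, outside 61–71°C ✗ — fails.
F2 (22 nt, A=5 T=3 G=7 C=7): length 22 ✓; Tm = 2·8 + 4·14 = 72°C, outside 61–71°C ✗ — fails.
F3 (23 nt, A=9 T=6 G=4 C=4): length 23, outside 20–22 ✗; Tm = 2·15 + 4·8 = 62°C ✓ — fails.
F4 (24 nt, A=7 T=6 G=9 C=2): length 24, outside 20–22 ✗; Tm = 2·13 + 4·11 = 70°C ✓ — fails.

None of the candidates satisfy all criteria.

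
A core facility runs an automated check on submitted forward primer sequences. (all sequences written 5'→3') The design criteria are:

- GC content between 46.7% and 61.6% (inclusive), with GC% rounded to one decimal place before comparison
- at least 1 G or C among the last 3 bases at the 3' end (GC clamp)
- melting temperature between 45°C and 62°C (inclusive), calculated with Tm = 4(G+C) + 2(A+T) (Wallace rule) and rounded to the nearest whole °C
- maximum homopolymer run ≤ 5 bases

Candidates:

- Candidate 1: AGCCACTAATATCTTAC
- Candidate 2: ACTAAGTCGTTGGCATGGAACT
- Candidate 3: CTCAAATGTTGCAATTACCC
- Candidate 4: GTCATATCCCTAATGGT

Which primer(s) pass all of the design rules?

Candidate 1 (17 nt, A=6 T=5 G=1 C=5): GC 6/17 = 35.3%, outside 46.7–61.6% ✗; 3' end TAC has 1 G/C ✓; Tm = 2·11 + 4·6 = 46°C ✓; longest run = 2 ✓ — fails.
Candidate 2 (22 nt, A=6 T=6 G=6 C=4): GC 10/22 = 45.5%, outside 46.7–61.6% ✗; 3' end ACT has 1 G/C ✓; Tm = 2·12 + 4·10 = 64°C, outside 45–62°C ✗; longest run = 2 ✓ — fails.
Candidate 3 (20 nt, A=6 T=6 G=2 C=6): GC 8/20 = 40.0%, outside 46.7–61.6% ✗; 3' end CCC has 3 G/C ✓; Tm = 2·12 + 4·8 = 56°C ✓; longest run = 3 ✓ — fails.
Candidate 4 (17 nt, A=4 T=6 G=3 C=4): GC 7/17 = 41.2%, outside 46.7–61.6% ✗; 3' end GGT has 2 G/C ✓; Tm = 2·10 + 4·7 = 48°C ✓; longest run = 3 ✓ — fails.

None of the candidates satisfy all criteria.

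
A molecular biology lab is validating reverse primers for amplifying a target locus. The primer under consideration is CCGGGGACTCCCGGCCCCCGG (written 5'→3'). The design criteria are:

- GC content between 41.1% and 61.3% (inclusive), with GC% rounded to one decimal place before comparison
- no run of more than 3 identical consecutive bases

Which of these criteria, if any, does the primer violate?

Base counts: A=1, T=1, G=8, C=11 (length 21).
GC content: GC 19/21 = 90.5%, outside 41.1–61.3% ✗
homopolymer run: longest run = 5, exceeds 3 ✗

Fails: GC content, homopolymer run.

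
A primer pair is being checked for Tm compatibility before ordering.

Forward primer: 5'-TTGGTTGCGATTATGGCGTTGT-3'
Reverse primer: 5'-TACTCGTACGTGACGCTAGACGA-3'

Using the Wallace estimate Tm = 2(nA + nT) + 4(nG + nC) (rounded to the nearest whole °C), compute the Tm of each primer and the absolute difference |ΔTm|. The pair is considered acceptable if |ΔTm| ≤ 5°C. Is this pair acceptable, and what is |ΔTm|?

Forward: A=2 T=10 G=8 C=2 → Tm = 2·12 + 4·10 = 64°C.
Reverse: A=6 T=5 G=6 C=6 → Tm = 2·11 + 4·12 = 70°C.
|ΔTm| = |64 − 70| = 6°C, > 5°C.

|ΔTm| = 6°C; the pair is not acceptable.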